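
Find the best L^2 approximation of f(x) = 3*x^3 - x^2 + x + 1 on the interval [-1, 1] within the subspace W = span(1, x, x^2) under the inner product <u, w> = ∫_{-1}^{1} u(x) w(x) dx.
g(x) = -x^2 + 14*x/5 + 1

The best approximation g ∈ W is the orthogonal projection of f onto W. Writing g = a_0 + a_1 x + a_2 x^2, the coefficients solve the normal equations G · a = b where
  G_{ij} = <φ_i, φ_j> and b_i = <f, φ_i>, with φ_0 = 1, φ_1 = x, φ_2 = x^2.
G =
  [2, 0, 2/3]
  [0, 2/3, 0]
  [2/3, 0, 2/5],
b = (4/3, 28/15, 4/15).
Solving gives a_0 = 1, a_1 = 14/5, a_2 = -1, so
  g(x) = -x^2 + 14*x/5 + 1.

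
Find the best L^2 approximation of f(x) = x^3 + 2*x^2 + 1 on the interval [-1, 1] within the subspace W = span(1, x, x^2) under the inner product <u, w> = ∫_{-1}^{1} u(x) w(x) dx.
g(x) = 2*x^2 + 3*x/5 + 1

The best approximation g ∈ W is the orthogonal projection of f onto W. Writing g = a_0 + a_1 x + a_2 x^2, the coefficients solve the normal equations G · a = b where
  G_{ij} = <φ_i, φ_j> and b_i = <f, φ_i>, with φ_0 = 1, φ_1 = x, φ_2 = x^2.
G =
  [2, 0, 2/3]
  [0, 2/3, 0]
  [2/3, 0, 2/5],
b = (10/3, 2/5, 22/15).
Solving gives a_0 = 1, a_1 = 3/5, a_2 = 2, so
  g(x) = 2*x^2 + 3*x/5 + 1.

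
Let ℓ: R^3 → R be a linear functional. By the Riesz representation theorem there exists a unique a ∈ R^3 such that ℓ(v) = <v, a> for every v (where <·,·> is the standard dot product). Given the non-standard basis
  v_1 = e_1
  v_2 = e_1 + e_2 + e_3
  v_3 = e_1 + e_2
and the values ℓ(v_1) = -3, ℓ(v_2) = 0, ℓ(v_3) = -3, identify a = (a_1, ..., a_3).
a = (-3, 0, 3)

Write a = (a_1, ..., a_3) in the standard basis. For each basis vector v_i, ℓ(v_i) = <v_i, a> is a linear equation in the a_j's. Collect the n equations into a matrix system V a = ℓ, where row i of V is v_i (expressed in the standard basis). Since V is invertible (lower-triangular with 1s on the diagonal, up to permutation), solve by back-substitution:
  V =
[[1, 0, 0],
 [1, 1, 1],
 [1, 1, 0]]
  V a = (-3, 0, -3)
Solving gives a = (-3, 0, 3).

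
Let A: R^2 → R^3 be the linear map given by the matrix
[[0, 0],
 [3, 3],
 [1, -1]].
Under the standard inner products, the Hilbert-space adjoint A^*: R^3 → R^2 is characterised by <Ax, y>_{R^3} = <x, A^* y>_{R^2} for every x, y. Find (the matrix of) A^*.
A^* = A^T =
[[0, 3, 1],
 [0, 3, -1]]

For real matrices with standard dot products, the defining identity <Ax, y> = <x, A^* y> gives (Ax)^T y = x^T (A^*) y, i.e. x^T A^T y = x^T (A^*) y. Since this holds for all x, y, we must have A^* = A^T. Therefore
A^* =
[[0, 3, 1],
 [0, 3, -1]].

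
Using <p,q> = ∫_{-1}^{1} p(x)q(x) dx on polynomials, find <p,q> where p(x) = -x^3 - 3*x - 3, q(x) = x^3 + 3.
<p,q> = -682/35

Expand the product: p(x)·q(x) = -x^6 - 3*x^4 - 6*x^3 - 9*x - 9.
∫_{-1}^{1} of each monomial x^k gives [2/(k+1) if k even, 0 if k odd]. Integrating term-by-term (or equivalently evaluating the antiderivative F(x) = -x^7/7 - 3*x^5/5 - 3*x^4/2 - 9*x^2/2 - 9*x at the endpoints):
  F(1) − F(−1) = -551/35 − (131/35) = -682/35.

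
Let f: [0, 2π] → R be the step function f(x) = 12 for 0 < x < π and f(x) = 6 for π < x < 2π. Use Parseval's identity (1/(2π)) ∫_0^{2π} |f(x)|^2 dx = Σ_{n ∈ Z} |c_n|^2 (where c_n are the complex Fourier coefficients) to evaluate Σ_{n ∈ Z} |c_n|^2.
Σ |c_n|^2 = 90

Parseval equates the L^2 energy of f (normalised by 1/(2π)) with the ℓ^2 sum of its Fourier coefficients: (1/(2π)) ∫_0^{2π} |f|^2 = Σ |c_n|^2.
Compute the left side: (1/(2π)) [∫_0^π 12^2 dx + ∫_π^{2π} 6^2 dx] = (1/(2π)) · (144π + 36π) = (144 + 36)/2 = 90.
So Σ_{n ∈ Z} |c_n|^2 = 90.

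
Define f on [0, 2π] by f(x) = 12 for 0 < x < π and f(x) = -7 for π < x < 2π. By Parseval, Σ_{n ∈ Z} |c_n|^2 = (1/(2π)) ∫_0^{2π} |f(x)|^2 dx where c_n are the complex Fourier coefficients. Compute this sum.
Σ |c_n|^2 = 193/2

Parseval equates the L^2 energy of f (normalised by 1/(2π)) with the ℓ^2 sum of its Fourier coefficients: (1/(2π)) ∫_0^{2π} |f|^2 = Σ |c_n|^2.
Compute the left side: (1/(2π)) [∫_0^π 12^2 dx + ∫_π^{2π} (-7)^2 dx] = (1/(2π)) · (144π + 49π) = (144 + 49)/2 = 193/2.
So Σ_{n ∈ Z} |c_n|^2 = 193/2.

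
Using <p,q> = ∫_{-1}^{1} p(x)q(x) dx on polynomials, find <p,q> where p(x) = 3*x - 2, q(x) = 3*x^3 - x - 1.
<p,q> = 28/5

Expand the product: p(x)·q(x) = 9*x^4 - 6*x^3 - 3*x^2 - x + 2.
∫_{-1}^{1} of each monomial x^k gives [2/(k+1) if k even, 0 if k odd]. Integrating term-by-term (or equivalently evaluating the antiderivative F(x) = 9*x^5/5 - 3*x^4/2 - x^3 - x^2/2 + 2*x at the endpoints):
  F(1) − F(−1) = 4/5 − (-24/5) = 28/5.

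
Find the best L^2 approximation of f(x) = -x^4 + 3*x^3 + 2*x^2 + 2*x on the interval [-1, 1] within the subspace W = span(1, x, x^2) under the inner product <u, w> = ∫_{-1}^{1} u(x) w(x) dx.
g(x) = 8*x^2/7 + 19*x/5 + 3/35

The best approximation g ∈ W is the orthogonal projection of f onto W. Writing g = a_0 + a_1 x + a_2 x^2, the coefficients solve the normal equations G · a = b where
  G_{ij} = <φ_i, φ_j> and b_i = <f, φ_i>, with φ_0 = 1, φ_1 = x, φ_2 = x^2.
G =
  [2, 0, 2/3]
  [0, 2/3, 0]
  [2/3, 0, 2/5],
b = (14/15, 38/15, 18/35).
Solving gives a_0 = 3/35, a_1 = 19/5, a_2 = 8/7, so
  g(x) = 8*x^2/7 + 19*x/5 + 3/35.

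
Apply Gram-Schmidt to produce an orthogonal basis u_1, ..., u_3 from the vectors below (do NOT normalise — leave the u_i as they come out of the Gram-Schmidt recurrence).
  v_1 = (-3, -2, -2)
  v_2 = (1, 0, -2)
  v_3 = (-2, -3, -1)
Orthogonal basis:
  u_1 = (-3, -2, -2)
  u_2 = (20/17, 2/17, -32/17)
  u_3 = (2/3, -4/3, 1/3)

Apply the Gram-Schmidt recurrence
  u_1 = v_1
  u_i = v_i − Σ_{j<i} ((v_i · u_j) / (u_j · u_j)) · u_j.

Step by step this gives:
  u_1 = (-3, -2, -2)
  u_2 = (20/17, 2/17, -32/17)
  u_3 = (2/3, -4/3, 1/3)

Orthogonality check:
  u_2 · u_1 = 0 (should be 0)
  u_3 · u_1 = 0 (should be 0)
  u_3 · u_2 = 0 (should be 0)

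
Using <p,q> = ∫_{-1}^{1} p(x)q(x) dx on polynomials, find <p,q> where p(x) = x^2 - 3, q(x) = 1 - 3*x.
<p,q> = -16/3

Expand the product: p(x)·q(x) = -3*x^3 + x^2 + 9*x - 3.
∫_{-1}^{1} of each monomial x^k gives [2/(k+1) if k even, 0 if k odd]. Integrating term-by-term (or equivalently evaluating the antiderivative F(x) = -3*x^4/4 + x^3/3 + 9*x^2/2 - 3*x at the endpoints):
  F(1) − F(−1) = 13/12 − (77/12) = -16/3.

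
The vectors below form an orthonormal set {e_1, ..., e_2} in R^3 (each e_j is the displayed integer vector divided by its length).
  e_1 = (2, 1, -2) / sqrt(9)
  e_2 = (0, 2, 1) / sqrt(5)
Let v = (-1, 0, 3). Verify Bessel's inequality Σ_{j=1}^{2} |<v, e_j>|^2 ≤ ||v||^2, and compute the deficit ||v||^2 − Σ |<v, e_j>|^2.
Σ |<v, e_j>|^2 = 401/45; ||v||^2 = 10; deficit = 49/45

Write each e_j = u_j / sqrt(<u_j, u_j>) where u_j is the displayed integer vector. Then <v, e_j> = <v, u_j> / sqrt(<u_j, u_j>), so |<v, e_j>|^2 = <v, u_j>^2 / <u_j, u_j>.
Coefficients: <v, e_1> = -8/sqrt(9), <v, e_2> = 3/sqrt(5).
Square and sum: Σ |<v, e_j>|^2 = 401/45.
Compute ||v||^2 = v·v = 10.
Deficit = 10 − 401/45 = 49/45 ≥ 0, confirming Bessel's inequality. (The deficit equals ||v − Σ <v,e_j> e_j||^2, the squared distance from v to span{e_j}.)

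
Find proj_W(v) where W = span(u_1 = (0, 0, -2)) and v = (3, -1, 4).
proj_W(v) = (0, 0, 4)

Set up U = [u_1 | ... | u_1] ∈ R^(3×1). The projector onto W = col(U) is P = U (U^T U)^(-1) U^T.
Compute U^T U =
  [4],
and U^T v = (-8).
Solve U^T U · c = U^T v for the coefficients: c = (-2). The projection is proj_W(v) = U c.
Check: (v - proj_W(v)) · u_1 = 0  (should be 0).
Result: proj_W(v) = (0, 0, 4).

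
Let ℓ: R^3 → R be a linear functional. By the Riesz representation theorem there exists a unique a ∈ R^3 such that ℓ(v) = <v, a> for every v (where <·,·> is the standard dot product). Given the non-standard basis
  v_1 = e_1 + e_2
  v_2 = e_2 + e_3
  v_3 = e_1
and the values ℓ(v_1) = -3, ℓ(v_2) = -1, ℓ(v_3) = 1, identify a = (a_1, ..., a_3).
a = (1, -4, 3)

Write a = (a_1, ..., a_3) in the standard basis. For each basis vector v_i, ℓ(v_i) = <v_i, a> is a linear equation in the a_j's. Collect the n equations into a matrix system V a = ℓ, where row i of V is v_i (expressed in the standard basis). Since V is invertible (lower-triangular with 1s on the diagonal, up to permutation), solve by back-substitution:
  V =
[[1, 1, 0],
 [0, 1, 1],
 [1, 0, 0]]
  V a = (-3, -1, 1)
Solving gives a = (1, -4, 3).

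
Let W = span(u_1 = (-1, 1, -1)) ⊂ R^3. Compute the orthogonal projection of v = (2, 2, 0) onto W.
proj_W(v) = (0, 0, 0)

Set up U = [u_1 | ... | u_1] ∈ R^(3×1). The projector onto W = col(U) is P = U (U^T U)^(-1) U^T.
Compute U^T U =
  [3],
and U^T v = (0).
Solve U^T U · c = U^T v for the coefficients: c = (0). The projection is proj_W(v) = U c.
Check: (v - proj_W(v)) · u_1 = 0  (should be 0).
Result: proj_W(v) = (0, 0, 0).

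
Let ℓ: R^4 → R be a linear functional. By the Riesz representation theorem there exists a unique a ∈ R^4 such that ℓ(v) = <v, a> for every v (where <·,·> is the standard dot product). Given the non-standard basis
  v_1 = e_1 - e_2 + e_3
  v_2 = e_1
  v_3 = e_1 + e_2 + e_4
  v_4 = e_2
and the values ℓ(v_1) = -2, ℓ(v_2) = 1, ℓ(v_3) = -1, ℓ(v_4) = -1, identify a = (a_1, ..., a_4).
a = (1, -1, -4, -1)

Write a = (a_1, ..., a_4) in the standard basis. For each basis vector v_i, ℓ(v_i) = <v_i, a> is a linear equation in the a_j's. Collect the n equations into a matrix system V a = ℓ, where row i of V is v_i (expressed in the standard basis). Since V is invertible (lower-triangular with 1s on the diagonal, up to permutation), solve by back-substitution:
  V =
[[1, -1, 1, 0],
 [1, 0, 0, 0],
 [1, 1, 0, 1],
 [0, 1, 0, 0]]
  V a = (-2, 1, -1, -1)
Solving gives a = (1, -1, -4, -1).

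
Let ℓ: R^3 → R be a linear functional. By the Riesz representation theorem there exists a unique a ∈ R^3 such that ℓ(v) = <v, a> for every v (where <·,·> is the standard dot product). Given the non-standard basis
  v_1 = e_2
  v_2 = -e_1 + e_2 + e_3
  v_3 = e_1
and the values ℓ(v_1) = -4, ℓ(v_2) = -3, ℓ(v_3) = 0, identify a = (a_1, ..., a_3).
a = (0, -4, 1)

Write a = (a_1, ..., a_3) in the standard basis. For each basis vector v_i, ℓ(v_i) = <v_i, a> is a linear equation in the a_j's. Collect the n equations into a matrix system V a = ℓ, where row i of V is v_i (expressed in the standard basis). Since V is invertible (lower-triangular with 1s on the diagonal, up to permutation), solve by back-substitution:
  V =
[[0, 1, 0],
 [-1, 1, 1],
 [1, 0, 0]]
  V a = (-4, -3, 0)
Solving gives a = (0, -4, 1).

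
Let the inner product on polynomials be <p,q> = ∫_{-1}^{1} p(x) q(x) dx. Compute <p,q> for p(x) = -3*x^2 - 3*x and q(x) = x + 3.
<p,q> = -8

Expand the product: p(x)·q(x) = -3*x^3 - 12*x^2 - 9*x.
∫_{-1}^{1} of each monomial x^k gives [2/(k+1) if k even, 0 if k odd]. Integrating term-by-term (or equivalently evaluating the antiderivative F(x) = -3*x^4/4 - 4*x^3 - 9*x^2/2 at the endpoints):
  F(1) − F(−1) = -37/4 − (-5/4) = -8.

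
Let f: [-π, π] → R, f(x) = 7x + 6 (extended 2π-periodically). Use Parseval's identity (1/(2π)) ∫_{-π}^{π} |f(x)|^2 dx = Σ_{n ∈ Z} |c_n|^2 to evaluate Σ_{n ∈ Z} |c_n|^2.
Σ |c_n|^2 = 49π^2/3 + 36

Expand and integrate term by term over [-π, π]:
  ∫ (7x)^2 dx = 49·(2π^3/3); ∫ 2·7·(6)·x dx = 0 (odd integrand); ∫ 6^2 dx = 36·2π.
So (1/(2π)) ∫_{-π}^{π} (7x + 6)^2 dx = 49π^2/3 + 36 = 49π^2/3 + 36.
Parseval ⇒ Σ |c_n|^2 = 49π^2/3 + 36.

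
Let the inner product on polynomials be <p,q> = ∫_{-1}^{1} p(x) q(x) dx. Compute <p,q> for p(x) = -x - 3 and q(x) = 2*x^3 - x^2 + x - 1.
<p,q> = 98/15

Expand the product: p(x)·q(x) = -2*x^4 - 5*x^3 + 2*x^2 - 2*x + 3.
∫_{-1}^{1} of each monomial x^k gives [2/(k+1) if k even, 0 if k odd]. Integrating term-by-term (or equivalently evaluating the antiderivative F(x) = -2*x^5/5 - 5*x^4/4 + 2*x^3/3 - x^2 + 3*x at the endpoints):
  F(1) − F(−1) = 61/60 − (-331/60) = 98/15.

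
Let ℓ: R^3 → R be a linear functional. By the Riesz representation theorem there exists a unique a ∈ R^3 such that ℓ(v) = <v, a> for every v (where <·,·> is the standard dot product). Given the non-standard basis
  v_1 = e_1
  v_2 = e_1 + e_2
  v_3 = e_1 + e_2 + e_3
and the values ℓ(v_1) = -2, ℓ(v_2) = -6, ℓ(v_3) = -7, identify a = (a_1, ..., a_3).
a = (-2, -4, -1)

Write a = (a_1, ..., a_3) in the standard basis. For each basis vector v_i, ℓ(v_i) = <v_i, a> is a linear equation in the a_j's. Collect the n equations into a matrix system V a = ℓ, where row i of V is v_i (expressed in the standard basis). Since V is invertible (lower-triangular with 1s on the diagonal, up to permutation), solve by back-substitution:
  V =
[[1, 0, 0],
 [1, 1, 0],
 [1, 1, 1]]
  V a = (-2, -6, -7)
Solving gives a = (-2, -4, -1).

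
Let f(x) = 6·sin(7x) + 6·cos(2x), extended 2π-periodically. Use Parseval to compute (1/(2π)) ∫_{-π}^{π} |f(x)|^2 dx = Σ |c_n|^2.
Σ |c_n|^2 = 36

Expand |f|^2 and use orthogonality of {sin(nx), cos(mx)} on [-π, π]:
  ∫_{-π}^{π} sin(nx)^2 dx = π, ∫ cos(mx)^2 dx = π, and cross terms integrate to 0.
So ∫_{-π}^{π} f(x)^2 dx = 6^2 · π + 6^2 · π = (36 + 36)π.
Divide by 2π: (36 + 36)/2 = 36.
By Parseval, this equals Σ |c_n|^2.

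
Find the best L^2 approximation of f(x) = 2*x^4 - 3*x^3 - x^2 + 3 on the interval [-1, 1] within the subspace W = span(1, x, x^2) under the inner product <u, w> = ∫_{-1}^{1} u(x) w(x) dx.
g(x) = 5*x^2/7 - 9*x/5 + 99/35

The best approximation g ∈ W is the orthogonal projection of f onto W. Writing g = a_0 + a_1 x + a_2 x^2, the coefficients solve the normal equations G · a = b where
  G_{ij} = <φ_i, φ_j> and b_i = <f, φ_i>, with φ_0 = 1, φ_1 = x, φ_2 = x^2.
G =
  [2, 0, 2/3]
  [0, 2/3, 0]
  [2/3, 0, 2/5],
b = (92/15, -6/5, 76/35).
Solving gives a_0 = 99/35, a_1 = -9/5, a_2 = 5/7, so
  g(x) = 5*x^2/7 - 9*x/5 + 99/35.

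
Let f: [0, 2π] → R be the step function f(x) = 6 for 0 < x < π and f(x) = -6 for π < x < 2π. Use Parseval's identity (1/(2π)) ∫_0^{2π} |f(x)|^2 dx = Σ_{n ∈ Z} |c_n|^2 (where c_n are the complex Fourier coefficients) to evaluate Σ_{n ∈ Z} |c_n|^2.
Σ |c_n|^2 = 36

Parseval equates the L^2 energy of f (normalised by 1/(2π)) with the ℓ^2 sum of its Fourier coefficients: (1/(2π)) ∫_0^{2π} |f|^2 = Σ |c_n|^2.
Compute the left side: (1/(2π)) [∫_0^π 6^2 dx + ∫_π^{2π} (-6)^2 dx] = (1/(2π)) · (36π + 36π) = (36 + 36)/2 = 36.
So Σ_{n ∈ Z} |c_n|^2 = 36.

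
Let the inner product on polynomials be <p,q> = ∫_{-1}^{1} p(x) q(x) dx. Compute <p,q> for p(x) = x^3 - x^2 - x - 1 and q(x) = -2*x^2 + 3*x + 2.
<p,q> = -4

Expand the product: p(x)·q(x) = -2*x^5 + 5*x^4 + x^3 - 3*x^2 - 5*x - 2.
∫_{-1}^{1} of each monomial x^k gives [2/(k+1) if k even, 0 if k odd]. Integrating term-by-term (or equivalently evaluating the antiderivative F(x) = -x^6/3 + x^5 + x^4/4 - x^3 - 5*x^2/2 - 2*x at the endpoints):
  F(1) − F(−1) = -55/12 − (-7/12) = -4.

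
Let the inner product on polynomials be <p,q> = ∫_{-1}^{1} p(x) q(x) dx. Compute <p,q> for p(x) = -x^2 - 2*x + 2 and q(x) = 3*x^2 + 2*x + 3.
<p,q> = 152/15

Expand the product: p(x)·q(x) = -3*x^4 - 8*x^3 - x^2 - 2*x + 6.
∫_{-1}^{1} of each monomial x^k gives [2/(k+1) if k even, 0 if k odd]. Integrating term-by-term (or equivalently evaluating the antiderivative F(x) = -3*x^5/5 - 2*x^4 - x^3/3 - x^2 + 6*x at the endpoints):
  F(1) − F(−1) = 31/15 − (-121/15) = 152/15.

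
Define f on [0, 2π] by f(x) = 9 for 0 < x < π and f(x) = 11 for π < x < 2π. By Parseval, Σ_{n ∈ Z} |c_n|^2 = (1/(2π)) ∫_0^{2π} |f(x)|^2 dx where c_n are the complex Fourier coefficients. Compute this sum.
Σ |c_n|^2 = 101

Parseval equates the L^2 energy of f (normalised by 1/(2π)) with the ℓ^2 sum of its Fourier coefficients: (1/(2π)) ∫_0^{2π} |f|^2 = Σ |c_n|^2.
Compute the left side: (1/(2π)) [∫_0^π 9^2 dx + ∫_π^{2π} 11^2 dx] = (1/(2π)) · (81π + 121π) = (81 + 121)/2 = 101.
So Σ_{n ∈ Z} |c_n|^2 = 101.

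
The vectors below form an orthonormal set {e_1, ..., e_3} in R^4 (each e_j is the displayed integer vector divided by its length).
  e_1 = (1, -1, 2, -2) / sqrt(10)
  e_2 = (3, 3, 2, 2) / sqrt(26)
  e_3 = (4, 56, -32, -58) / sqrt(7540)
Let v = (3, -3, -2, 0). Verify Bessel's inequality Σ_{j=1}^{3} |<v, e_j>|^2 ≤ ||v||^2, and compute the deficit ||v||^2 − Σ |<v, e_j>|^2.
Σ |<v, e_j>|^2 = 62/29; ||v||^2 = 22; deficit = 576/29

Write each e_j = u_j / sqrt(<u_j, u_j>) where u_j is the displayed integer vector. Then <v, e_j> = <v, u_j> / sqrt(<u_j, u_j>), so |<v, e_j>|^2 = <v, u_j>^2 / <u_j, u_j>.
Coefficients: <v, e_1> = 2/sqrt(10), <v, e_2> = -4/sqrt(26), <v, e_3> = -92/sqrt(7540).
Square and sum: Σ |<v, e_j>|^2 = 62/29.
Compute ||v||^2 = v·v = 22.
Deficit = 22 − 62/29 = 576/29 ≥ 0, confirming Bessel's inequality. (The deficit equals ||v − Σ <v,e_j> e_j||^2, the squared distance from v to span{e_j}.)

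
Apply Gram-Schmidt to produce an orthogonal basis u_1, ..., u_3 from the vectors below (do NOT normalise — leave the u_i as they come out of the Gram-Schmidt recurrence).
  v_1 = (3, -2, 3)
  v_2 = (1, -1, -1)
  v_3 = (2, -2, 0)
Orthogonal basis:
  u_1 = (3, -2, 3)
  u_2 = (8/11, -9/11, -14/11)
  u_3 = (-5/31, -6/31, 1/31)

Apply the Gram-Schmidt recurrence
  u_1 = v_1
  u_i = v_i − Σ_{j<i} ((v_i · u_j) / (u_j · u_j)) · u_j.

Step by step this gives:
  u_1 = (3, -2, 3)
  u_2 = (8/11, -9/11, -14/11)
  u_3 = (-5/31, -6/31, 1/31)

Orthogonality check:
  u_2 · u_1 = 0 (should be 0)
  u_3 · u_1 = 0 (should be 0)
  u_3 · u_2 = 0 (should be 0)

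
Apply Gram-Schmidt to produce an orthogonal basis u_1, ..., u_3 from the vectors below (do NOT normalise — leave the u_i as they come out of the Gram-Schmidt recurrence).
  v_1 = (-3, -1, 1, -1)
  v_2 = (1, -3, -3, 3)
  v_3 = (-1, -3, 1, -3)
Orthogonal basis:
  u_1 = (-3, -1, 1, -1)
  u_2 = (-1/2, -7/2, -5/2, 5/2)
  u_3 = (38/25, -152/75, 4/15, -34/15)

Apply the Gram-Schmidt recurrence
  u_1 = v_1
  u_i = v_i − Σ_{j<i} ((v_i · u_j) / (u_j · u_j)) · u_j.

Step by step this gives:
  u_1 = (-3, -1, 1, -1)
  u_2 = (-1/2, -7/2, -5/2, 5/2)
  u_3 = (38/25, -152/75, 4/15, -34/15)

Orthogonality check:
  u_2 · u_1 = 0 (should be 0)
  u_3 · u_1 = 0 (should be 0)
  u_3 · u_2 = 0 (should be 0)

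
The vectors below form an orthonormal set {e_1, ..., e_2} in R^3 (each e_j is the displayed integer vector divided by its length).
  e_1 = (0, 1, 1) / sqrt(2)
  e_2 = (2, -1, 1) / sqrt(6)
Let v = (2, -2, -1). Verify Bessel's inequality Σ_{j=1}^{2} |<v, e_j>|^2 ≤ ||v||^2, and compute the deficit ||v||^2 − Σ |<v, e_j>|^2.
Σ |<v, e_j>|^2 = 26/3; ||v||^2 = 9; deficit = 1/3

Write each e_j = u_j / sqrt(<u_j, u_j>) where u_j is the displayed integer vector. Then <v, e_j> = <v, u_j> / sqrt(<u_j, u_j>), so |<v, e_j>|^2 = <v, u_j>^2 / <u_j, u_j>.
Coefficients: <v, e_1> = -3/sqrt(2), <v, e_2> = 5/sqrt(6).
Square and sum: Σ |<v, e_j>|^2 = 26/3.
Compute ||v||^2 = v·v = 9.
Deficit = 9 − 26/3 = 1/3 ≥ 0, confirming Bessel's inequality. (The deficit equals ||v − Σ <v,e_j> e_j||^2, the squared distance from v to span{e_j}.)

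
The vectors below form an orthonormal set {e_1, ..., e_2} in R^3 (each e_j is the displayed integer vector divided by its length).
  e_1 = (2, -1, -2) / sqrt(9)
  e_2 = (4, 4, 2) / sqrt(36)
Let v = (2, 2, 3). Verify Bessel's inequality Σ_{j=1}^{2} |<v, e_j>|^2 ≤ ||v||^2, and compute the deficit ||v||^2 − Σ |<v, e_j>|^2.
Σ |<v, e_j>|^2 = 137/9; ||v||^2 = 17; deficit = 16/9

Write each e_j = u_j / sqrt(<u_j, u_j>) where u_j is the displayed integer vector. Then <v, e_j> = <v, u_j> / sqrt(<u_j, u_j>), so |<v, e_j>|^2 = <v, u_j>^2 / <u_j, u_j>.
Coefficients: <v, e_1> = -4/sqrt(9), <v, e_2> = 22/sqrt(36).
Square and sum: Σ |<v, e_j>|^2 = 137/9.
Compute ||v||^2 = v·v = 17.
Deficit = 17 − 137/9 = 16/9 ≥ 0, confirming Bessel's inequality. (The deficit equals ||v − Σ <v,e_j> e_j||^2, the squared distance from v to span{e_j}.)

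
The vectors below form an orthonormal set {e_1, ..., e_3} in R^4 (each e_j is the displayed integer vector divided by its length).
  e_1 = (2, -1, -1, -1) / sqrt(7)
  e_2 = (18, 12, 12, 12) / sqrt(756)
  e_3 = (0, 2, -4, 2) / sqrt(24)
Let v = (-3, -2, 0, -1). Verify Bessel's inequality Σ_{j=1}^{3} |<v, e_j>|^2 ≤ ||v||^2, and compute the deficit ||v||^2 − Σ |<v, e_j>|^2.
Σ |<v, e_j>|^2 = 27/2; ||v||^2 = 14; deficit = 1/2

Write each e_j = u_j / sqrt(<u_j, u_j>) where u_j is the displayed integer vector. Then <v, e_j> = <v, u_j> / sqrt(<u_j, u_j>), so |<v, e_j>|^2 = <v, u_j>^2 / <u_j, u_j>.
Coefficients: <v, e_1> = -3/sqrt(7), <v, e_2> = -90/sqrt(756), <v, e_3> = -6/sqrt(24).
Square and sum: Σ |<v, e_j>|^2 = 27/2.
Compute ||v||^2 = v·v = 14.
Deficit = 14 − 27/2 = 1/2 ≥ 0, confirming Bessel's inequality. (The deficit equals ||v − Σ <v,e_j> e_j||^2, the squared distance from v to span{e_j}.)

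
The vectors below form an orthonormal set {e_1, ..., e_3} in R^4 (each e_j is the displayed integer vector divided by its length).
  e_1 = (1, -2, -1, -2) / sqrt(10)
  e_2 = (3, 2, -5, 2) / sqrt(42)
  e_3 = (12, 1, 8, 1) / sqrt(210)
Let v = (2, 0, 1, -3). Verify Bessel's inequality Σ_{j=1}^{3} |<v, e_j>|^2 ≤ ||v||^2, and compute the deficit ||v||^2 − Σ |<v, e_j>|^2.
Σ |<v, e_j>|^2 = 19/2; ||v||^2 = 14; deficit = 9/2

Write each e_j = u_j / sqrt(<u_j, u_j>) where u_j is the displayed integer vector. Then <v, e_j> = <v, u_j> / sqrt(<u_j, u_j>), so |<v, e_j>|^2 = <v, u_j>^2 / <u_j, u_j>.
Coefficients: <v, e_1> = 7/sqrt(10), <v, e_2> = -5/sqrt(42), <v, e_3> = 29/sqrt(210).
Square and sum: Σ |<v, e_j>|^2 = 19/2.
Compute ||v||^2 = v·v = 14.
Deficit = 14 − 19/2 = 9/2 ≥ 0, confirming Bessel's inequality. (The deficit equals ||v − Σ <v,e_j> e_j||^2, the squared distance from v to span{e_j}.)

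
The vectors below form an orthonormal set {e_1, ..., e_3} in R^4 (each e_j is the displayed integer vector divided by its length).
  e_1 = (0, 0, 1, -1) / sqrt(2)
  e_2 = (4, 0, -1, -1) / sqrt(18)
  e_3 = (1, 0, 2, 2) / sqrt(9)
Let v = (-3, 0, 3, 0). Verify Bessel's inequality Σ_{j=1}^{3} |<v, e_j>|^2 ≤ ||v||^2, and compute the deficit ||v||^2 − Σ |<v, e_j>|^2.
Σ |<v, e_j>|^2 = 18; ||v||^2 = 18; deficit = 0

Write each e_j = u_j / sqrt(<u_j, u_j>) where u_j is the displayed integer vector. Then <v, e_j> = <v, u_j> / sqrt(<u_j, u_j>), so |<v, e_j>|^2 = <v, u_j>^2 / <u_j, u_j>.
Coefficients: <v, e_1> = 3/sqrt(2), <v, e_2> = -15/sqrt(18), <v, e_3> = 3/sqrt(9).
Square and sum: Σ |<v, e_j>|^2 = 18.
Compute ||v||^2 = v·v = 18.
Deficit = 18 − 18 = 0 ≥ 0, confirming Bessel's inequality. (The deficit equals ||v − Σ <v,e_j> e_j||^2, the squared distance from v to span{e_j}.)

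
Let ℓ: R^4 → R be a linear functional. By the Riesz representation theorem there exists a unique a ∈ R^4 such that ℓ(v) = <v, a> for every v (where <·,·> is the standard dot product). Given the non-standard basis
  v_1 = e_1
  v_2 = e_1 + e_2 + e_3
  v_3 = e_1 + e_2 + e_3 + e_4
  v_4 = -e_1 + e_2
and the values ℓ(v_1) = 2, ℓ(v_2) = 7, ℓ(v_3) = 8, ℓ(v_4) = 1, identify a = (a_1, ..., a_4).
a = (2, 3, 2, 1)

Write a = (a_1, ..., a_4) in the standard basis. For each basis vector v_i, ℓ(v_i) = <v_i, a> is a linear equation in the a_j's. Collect the n equations into a matrix system V a = ℓ, where row i of V is v_i (expressed in the standard basis). Since V is invertible (lower-triangular with 1s on the diagonal, up to permutation), solve by back-substitution:
  V =
[[1, 0, 0, 0],
 [1, 1, 1, 0],
 [1, 1, 1, 1],
 [-1, 1, 0, 0]]
  V a = (2, 7, 8, 1)
Solving gives a = (2, 3, 2, 1).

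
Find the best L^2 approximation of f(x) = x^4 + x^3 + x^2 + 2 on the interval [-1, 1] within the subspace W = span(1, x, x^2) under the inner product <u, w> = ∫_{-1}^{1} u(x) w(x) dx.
g(x) = 13*x^2/7 + 3*x/5 + 67/35

The best approximation g ∈ W is the orthogonal projection of f onto W. Writing g = a_0 + a_1 x + a_2 x^2, the coefficients solve the normal equations G · a = b where
  G_{ij} = <φ_i, φ_j> and b_i = <f, φ_i>, with φ_0 = 1, φ_1 = x, φ_2 = x^2.
G =
  [2, 0, 2/3]
  [0, 2/3, 0]
  [2/3, 0, 2/5],
b = (76/15, 2/5, 212/105).
Solving gives a_0 = 67/35, a_1 = 3/5, a_2 = 13/7, so
  g(x) = 13*x^2/7 + 3*x/5 + 67/35.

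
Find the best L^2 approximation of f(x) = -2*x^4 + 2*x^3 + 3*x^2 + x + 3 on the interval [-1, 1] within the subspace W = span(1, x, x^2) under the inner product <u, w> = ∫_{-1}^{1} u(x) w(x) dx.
g(x) = 9*x^2/7 + 11*x/5 + 111/35

The best approximation g ∈ W is the orthogonal projection of f onto W. Writing g = a_0 + a_1 x + a_2 x^2, the coefficients solve the normal equations G · a = b where
  G_{ij} = <φ_i, φ_j> and b_i = <f, φ_i>, with φ_0 = 1, φ_1 = x, φ_2 = x^2.
G =
  [2, 0, 2/3]
  [0, 2/3, 0]
  [2/3, 0, 2/5],
b = (36/5, 22/15, 92/35).
Solving gives a_0 = 111/35, a_1 = 11/5, a_2 = 9/7, so
  g(x) = 9*x^2/7 + 11*x/5 + 111/35.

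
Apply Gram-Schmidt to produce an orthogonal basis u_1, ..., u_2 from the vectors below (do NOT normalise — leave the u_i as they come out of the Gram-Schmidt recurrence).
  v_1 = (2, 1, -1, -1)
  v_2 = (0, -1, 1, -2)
Orthogonal basis:
  u_1 = (2, 1, -1, -1)
  u_2 = (0, -1, 1, -2)

Apply the Gram-Schmidt recurrence
  u_1 = v_1
  u_i = v_i − Σ_{j<i} ((v_i · u_j) / (u_j · u_j)) · u_j.

Step by step this gives:
  u_1 = (2, 1, -1, -1)
  u_2 = (0, -1, 1, -2)

Orthogonality check:
  u_2 · u_1 = 0 (should be 0)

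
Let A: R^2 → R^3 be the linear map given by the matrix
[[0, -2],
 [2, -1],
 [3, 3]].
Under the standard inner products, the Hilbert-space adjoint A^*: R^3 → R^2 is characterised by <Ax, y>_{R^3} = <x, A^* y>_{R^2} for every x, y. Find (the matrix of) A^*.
A^* = A^T =
[[0, 2, 3],
 [-2, -1, 3]]

For real matrices with standard dot products, the defining identity <Ax, y> = <x, A^* y> gives (Ax)^T y = x^T (A^*) y, i.e. x^T A^T y = x^T (A^*) y. Since this holds for all x, y, we must have A^* = A^T. Therefore
A^* =
[[0, 2, 3],
 [-2, -1, 3]].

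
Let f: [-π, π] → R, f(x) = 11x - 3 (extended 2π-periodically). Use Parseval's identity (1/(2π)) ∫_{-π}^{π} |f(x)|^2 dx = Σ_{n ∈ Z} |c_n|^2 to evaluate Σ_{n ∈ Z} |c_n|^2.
Σ |c_n|^2 = 121π^2/3 + 9

Expand and integrate term by term over [-π, π]:
  ∫ (11x)^2 dx = 121·(2π^3/3); ∫ 2·11·(-3)·x dx = 0 (odd integrand); ∫ (-3)^2 dx = 9·2π.
So (1/(2π)) ∫_{-π}^{π} (11x - 3)^2 dx = 121π^2/3 + 9 = 121π^2/3 + 9.
Parseval ⇒ Σ |c_n|^2 = 121π^2/3 + 9.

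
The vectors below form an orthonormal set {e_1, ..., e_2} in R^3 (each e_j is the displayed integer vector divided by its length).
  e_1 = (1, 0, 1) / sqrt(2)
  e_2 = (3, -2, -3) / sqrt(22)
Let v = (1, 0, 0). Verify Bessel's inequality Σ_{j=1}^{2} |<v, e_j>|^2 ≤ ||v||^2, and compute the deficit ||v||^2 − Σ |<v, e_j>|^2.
Σ |<v, e_j>|^2 = 10/11; ||v||^2 = 1; deficit = 1/11

Write each e_j = u_j / sqrt(<u_j, u_j>) where u_j is the displayed integer vector. Then <v, e_j> = <v, u_j> / sqrt(<u_j, u_j>), so |<v, e_j>|^2 = <v, u_j>^2 / <u_j, u_j>.
Coefficients: <v, e_1> = 1/sqrt(2), <v, e_2> = 3/sqrt(22).
Square and sum: Σ |<v, e_j>|^2 = 10/11.
Compute ||v||^2 = v·v = 1.
Deficit = 1 − 10/11 = 1/11 ≥ 0, confirming Bessel's inequality. (The deficit equals ||v − Σ <v,e_j> e_j||^2, the squared distance from v to span{e_j}.)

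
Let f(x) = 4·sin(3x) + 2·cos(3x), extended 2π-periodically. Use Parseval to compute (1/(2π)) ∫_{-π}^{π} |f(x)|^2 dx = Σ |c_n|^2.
Σ |c_n|^2 = 10

Expand |f|^2 and use orthogonality of {sin(nx), cos(mx)} on [-π, π]:
  ∫_{-π}^{π} sin(nx)^2 dx = π, ∫ cos(mx)^2 dx = π, and cross terms integrate to 0.
So ∫_{-π}^{π} f(x)^2 dx = 4^2 · π + 2^2 · π = (16 + 4)π.
Divide by 2π: (16 + 4)/2 = 10.
By Parseval, this equals Σ |c_n|^2.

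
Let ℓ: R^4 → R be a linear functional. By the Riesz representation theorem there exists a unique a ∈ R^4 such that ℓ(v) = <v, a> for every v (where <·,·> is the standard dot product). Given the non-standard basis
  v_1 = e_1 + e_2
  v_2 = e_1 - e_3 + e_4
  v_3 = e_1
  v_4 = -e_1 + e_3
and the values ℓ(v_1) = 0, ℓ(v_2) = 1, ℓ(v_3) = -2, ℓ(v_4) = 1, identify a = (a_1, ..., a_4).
a = (-2, 2, -1, 2)

Write a = (a_1, ..., a_4) in the standard basis. For each basis vector v_i, ℓ(v_i) = <v_i, a> is a linear equation in the a_j's. Collect the n equations into a matrix system V a = ℓ, where row i of V is v_i (expressed in the standard basis). Since V is invertible (lower-triangular with 1s on the diagonal, up to permutation), solve by back-substitution:
  V =
[[1, 1, 0, 0],
 [1, 0, -1, 1],
 [1, 0, 0, 0],
 [-1, 0, 1, 0]]
  V a = (0, 1, -2, 1)
Solving gives a = (-2, 2, -1, 2).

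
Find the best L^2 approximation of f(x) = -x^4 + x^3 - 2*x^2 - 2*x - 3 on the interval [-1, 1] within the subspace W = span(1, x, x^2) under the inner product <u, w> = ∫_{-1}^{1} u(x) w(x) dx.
g(x) = -20*x^2/7 - 7*x/5 - 102/35

The best approximation g ∈ W is the orthogonal projection of f onto W. Writing g = a_0 + a_1 x + a_2 x^2, the coefficients solve the normal equations G · a = b where
  G_{ij} = <φ_i, φ_j> and b_i = <f, φ_i>, with φ_0 = 1, φ_1 = x, φ_2 = x^2.
G =
  [2, 0, 2/3]
  [0, 2/3, 0]
  [2/3, 0, 2/5],
b = (-116/15, -14/15, -108/35).
Solving gives a_0 = -102/35, a_1 = -7/5, a_2 = -20/7, so
  g(x) = -20*x^2/7 - 7*x/5 - 102/35.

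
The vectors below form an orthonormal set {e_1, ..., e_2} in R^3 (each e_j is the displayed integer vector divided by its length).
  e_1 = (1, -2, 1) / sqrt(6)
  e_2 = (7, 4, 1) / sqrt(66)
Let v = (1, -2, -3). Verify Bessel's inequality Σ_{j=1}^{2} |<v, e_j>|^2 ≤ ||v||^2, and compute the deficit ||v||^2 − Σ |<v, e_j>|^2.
Σ |<v, e_j>|^2 = 10/11; ||v||^2 = 14; deficit = 144/11

Write each e_j = u_j / sqrt(<u_j, u_j>) where u_j is the displayed integer vector. Then <v, e_j> = <v, u_j> / sqrt(<u_j, u_j>), so |<v, e_j>|^2 = <v, u_j>^2 / <u_j, u_j>.
Coefficients: <v, e_1> = 2/sqrt(6), <v, e_2> = -4/sqrt(66).
Square and sum: Σ |<v, e_j>|^2 = 10/11.
Compute ||v||^2 = v·v = 14.
Deficit = 14 − 10/11 = 144/11 ≥ 0, confirming Bessel's inequality. (The deficit equals ||v − Σ <v,e_j> e_j||^2, the squared distance from v to span{e_j}.)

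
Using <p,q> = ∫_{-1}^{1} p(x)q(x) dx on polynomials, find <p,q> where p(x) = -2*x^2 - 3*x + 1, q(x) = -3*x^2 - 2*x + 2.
<p,q> = 86/15

Expand the product: p(x)·q(x) = 6*x^4 + 13*x^3 - x^2 - 8*x + 2.
∫_{-1}^{1} of each monomial x^k gives [2/(k+1) if k even, 0 if k odd]. Integrating term-by-term (or equivalently evaluating the antiderivative F(x) = 6*x^5/5 + 13*x^4/4 - x^3/3 - 4*x^2 + 2*x at the endpoints):
  F(1) − F(−1) = 127/60 − (-217/60) = 86/15.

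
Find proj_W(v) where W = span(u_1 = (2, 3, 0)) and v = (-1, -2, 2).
proj_W(v) = (-16/13, -24/13, 0)

Set up U = [u_1 | ... | u_1] ∈ R^(3×1). The projector onto W = col(U) is P = U (U^T U)^(-1) U^T.
Compute U^T U =
  [13],
and U^T v = (-8).
Solve U^T U · c = U^T v for the coefficients: c = (-8/13). The projection is proj_W(v) = U c.
Check: (v - proj_W(v)) · u_1 = 0  (should be 0).
Result: proj_W(v) = (-16/13, -24/13, 0).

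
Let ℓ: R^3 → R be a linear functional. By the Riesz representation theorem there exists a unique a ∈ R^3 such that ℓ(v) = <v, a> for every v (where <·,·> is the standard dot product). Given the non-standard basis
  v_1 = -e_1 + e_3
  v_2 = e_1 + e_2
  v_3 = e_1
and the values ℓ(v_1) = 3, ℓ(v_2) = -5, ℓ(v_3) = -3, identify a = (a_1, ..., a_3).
a = (-3, -2, 0)

Write a = (a_1, ..., a_3) in the standard basis. For each basis vector v_i, ℓ(v_i) = <v_i, a> is a linear equation in the a_j's. Collect the n equations into a matrix system V a = ℓ, where row i of V is v_i (expressed in the standard basis). Since V is invertible (lower-triangular with 1s on the diagonal, up to permutation), solve by back-substitution:
  V =
[[-1, 0, 1],
 [1, 1, 0],
 [1, 0, 0]]
  V a = (3, -5, -3)
Solving gives a = (-3, -2, 0).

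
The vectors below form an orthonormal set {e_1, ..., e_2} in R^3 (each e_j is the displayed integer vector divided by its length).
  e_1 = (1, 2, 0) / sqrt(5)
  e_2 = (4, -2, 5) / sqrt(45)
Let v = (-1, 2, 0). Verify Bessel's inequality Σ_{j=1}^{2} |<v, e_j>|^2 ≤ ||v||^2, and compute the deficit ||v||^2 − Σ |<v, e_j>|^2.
Σ |<v, e_j>|^2 = 29/9; ||v||^2 = 5; deficit = 16/9

Write each e_j = u_j / sqrt(<u_j, u_j>) where u_j is the displayed integer vector. Then <v, e_j> = <v, u_j> / sqrt(<u_j, u_j>), so |<v, e_j>|^2 = <v, u_j>^2 / <u_j, u_j>.
Coefficients: <v, e_1> = 3/sqrt(5), <v, e_2> = -8/sqrt(45).
Square and sum: Σ |<v, e_j>|^2 = 29/9.
Compute ||v||^2 = v·v = 5.
Deficit = 5 − 29/9 = 16/9 ≥ 0, confirming Bessel's inequality. (The deficit equals ||v − Σ <v,e_j> e_j||^2, the squared distance from v to span{e_j}.)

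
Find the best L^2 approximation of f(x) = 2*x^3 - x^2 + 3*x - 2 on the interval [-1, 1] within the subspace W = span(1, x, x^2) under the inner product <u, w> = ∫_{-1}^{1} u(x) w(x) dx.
g(x) = -x^2 + 21*x/5 - 2

The best approximation g ∈ W is the orthogonal projection of f onto W. Writing g = a_0 + a_1 x + a_2 x^2, the coefficients solve the normal equations G · a = b where
  G_{ij} = <φ_i, φ_j> and b_i = <f, φ_i>, with φ_0 = 1, φ_1 = x, φ_2 = x^2.
G =
  [2, 0, 2/3]
  [0, 2/3, 0]
  [2/3, 0, 2/5],
b = (-14/3, 14/5, -26/15).
Solving gives a_0 = -2, a_1 = 21/5, a_2 = -1, so
  g(x) = -x^2 + 21*x/5 - 2.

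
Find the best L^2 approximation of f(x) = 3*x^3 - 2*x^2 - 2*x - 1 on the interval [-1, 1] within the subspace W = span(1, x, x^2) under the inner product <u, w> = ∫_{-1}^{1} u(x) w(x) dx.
g(x) = -2*x^2 - x/5 - 1

The best approximation g ∈ W is the orthogonal projection of f onto W. Writing g = a_0 + a_1 x + a_2 x^2, the coefficients solve the normal equations G · a = b where
  G_{ij} = <φ_i, φ_j> and b_i = <f, φ_i>, with φ_0 = 1, φ_1 = x, φ_2 = x^2.
G =
  [2, 0, 2/3]
  [0, 2/3, 0]
  [2/3, 0, 2/5],
b = (-10/3, -2/15, -22/15).
Solving gives a_0 = -1, a_1 = -1/5, a_2 = -2, so
  g(x) = -2*x^2 - x/5 - 1.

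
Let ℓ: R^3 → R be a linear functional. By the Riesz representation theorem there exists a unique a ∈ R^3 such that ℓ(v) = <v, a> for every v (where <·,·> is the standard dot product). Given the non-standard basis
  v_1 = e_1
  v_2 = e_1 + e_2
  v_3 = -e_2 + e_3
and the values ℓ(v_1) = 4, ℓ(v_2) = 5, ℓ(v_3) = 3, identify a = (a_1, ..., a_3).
a = (4, 1, 4)

Write a = (a_1, ..., a_3) in the standard basis. For each basis vector v_i, ℓ(v_i) = <v_i, a> is a linear equation in the a_j's. Collect the n equations into a matrix system V a = ℓ, where row i of V is v_i (expressed in the standard basis). Since V is invertible (lower-triangular with 1s on the diagonal, up to permutation), solve by back-substitution:
  V =
[[1, 0, 0],
 [1, 1, 0],
 [0, -1, 1]]
  V a = (4, 5, 3)
Solving gives a = (4, 1, 4).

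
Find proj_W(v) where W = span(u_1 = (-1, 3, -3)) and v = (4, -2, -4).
proj_W(v) = (-2/19, 6/19, -6/19)

Set up U = [u_1 | ... | u_1] ∈ R^(3×1). The projector onto W = col(U) is P = U (U^T U)^(-1) U^T.
Compute U^T U =
  [19],
and U^T v = (2).
Solve U^T U · c = U^T v for the coefficients: c = (2/19). The projection is proj_W(v) = U c.
Check: (v - proj_W(v)) · u_1 = 0  (should be 0).
Result: proj_W(v) = (-2/19, 6/19, -6/19).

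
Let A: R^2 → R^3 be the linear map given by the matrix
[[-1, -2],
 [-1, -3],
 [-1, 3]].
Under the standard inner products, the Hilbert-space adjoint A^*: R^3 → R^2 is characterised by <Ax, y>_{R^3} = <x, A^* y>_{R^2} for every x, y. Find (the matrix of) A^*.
A^* = A^T =
[[-1, -1, -1],
 [-2, -3, 3]]

For real matrices with standard dot products, the defining identity <Ax, y> = <x, A^* y> gives (Ax)^T y = x^T (A^*) y, i.e. x^T A^T y = x^T (A^*) y. Since this holds for all x, y, we must have A^* = A^T. Therefore
A^* =
[[-1, -1, -1],
 [-2, -3, 3]].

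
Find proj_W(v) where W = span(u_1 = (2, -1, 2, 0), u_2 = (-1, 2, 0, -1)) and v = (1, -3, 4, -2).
proj_W(v) = (109/38, -22/19, 58/19, -7/38)

Set up U = [u_1 | ... | u_2] ∈ R^(4×2). The projector onto W = col(U) is P = U (U^T U)^(-1) U^T.
Compute U^T U =
  [9, -4]
  [-4, 6],
and U^T v = (13, -5).
Solve U^T U · c = U^T v for the coefficients: c = (29/19, 7/38). The projection is proj_W(v) = U c.
Check: (v - proj_W(v)) · u_1 = 0  (should be 0).
Check: (v - proj_W(v)) · u_2 = 0  (should be 0).
Result: proj_W(v) = (109/38, -22/19, 58/19, -7/38).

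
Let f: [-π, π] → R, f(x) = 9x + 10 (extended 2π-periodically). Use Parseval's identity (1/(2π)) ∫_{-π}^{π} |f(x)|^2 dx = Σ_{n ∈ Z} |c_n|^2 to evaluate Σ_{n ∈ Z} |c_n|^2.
Σ |c_n|^2 = 27π^2 + 100

Expand and integrate term by term over [-π, π]:
  ∫ (9x)^2 dx = 81·(2π^3/3); ∫ 2·9·(10)·x dx = 0 (odd integrand); ∫ 10^2 dx = 100·2π.
So (1/(2π)) ∫_{-π}^{π} (9x + 10)^2 dx = 81π^2/3 + 100 = 27π^2 + 100.
Parseval ⇒ Σ |c_n|^2 = 27π^2 + 100.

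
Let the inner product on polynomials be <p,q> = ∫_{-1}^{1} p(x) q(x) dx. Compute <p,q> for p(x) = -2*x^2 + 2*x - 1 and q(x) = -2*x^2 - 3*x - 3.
<p,q> = 134/15

Expand the product: p(x)·q(x) = 4*x^4 + 2*x^3 + 2*x^2 - 3*x + 3.
∫_{-1}^{1} of each monomial x^k gives [2/(k+1) if k even, 0 if k odd]. Integrating term-by-term (or equivalently evaluating the antiderivative F(x) = 4*x^5/5 + x^4/2 + 2*x^3/3 - 3*x^2/2 + 3*x at the endpoints):
  F(1) − F(−1) = 52/15 − (-82/15) = 134/15.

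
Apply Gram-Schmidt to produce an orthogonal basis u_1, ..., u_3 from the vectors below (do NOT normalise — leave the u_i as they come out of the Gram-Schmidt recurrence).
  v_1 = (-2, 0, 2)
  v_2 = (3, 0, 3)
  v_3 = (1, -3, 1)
Orthogonal basis:
  u_1 = (-2, 0, 2)
  u_2 = (3, 0, 3)
  u_3 = (0, -3, 0)

Apply the Gram-Schmidt recurrence
  u_1 = v_1
  u_i = v_i − Σ_{j<i} ((v_i · u_j) / (u_j · u_j)) · u_j.

Step by step this gives:
  u_1 = (-2, 0, 2)
  u_2 = (3, 0, 3)
  u_3 = (0, -3, 0)

Orthogonality check:
  u_2 · u_1 = 0 (should be 0)
  u_3 · u_1 = 0 (should be 0)
  u_3 · u_2 = 0 (should be 0)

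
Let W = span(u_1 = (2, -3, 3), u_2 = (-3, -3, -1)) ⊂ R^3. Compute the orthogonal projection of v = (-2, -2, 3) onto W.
proj_W(v) = (-8/19, -111/38, 39/38)

Set up U = [u_1 | ... | u_2] ∈ R^(3×2). The projector onto W = col(U) is P = U (U^T U)^(-1) U^T.
Compute U^T U =
  [22, 0]
  [0, 19],
and U^T v = (11, 9).
Solve U^T U · c = U^T v for the coefficients: c = (1/2, 9/19). The projection is proj_W(v) = U c.
Check: (v - proj_W(v)) · u_1 = 0  (should be 0).
Check: (v - proj_W(v)) · u_2 = 0  (should be 0).
Result: proj_W(v) = (-8/19, -111/38, 39/38).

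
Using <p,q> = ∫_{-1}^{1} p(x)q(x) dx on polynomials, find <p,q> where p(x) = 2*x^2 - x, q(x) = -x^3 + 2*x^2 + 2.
<p,q> = 14/3

Expand the product: p(x)·q(x) = -2*x^5 + 5*x^4 - 2*x^3 + 4*x^2 - 2*x.
∫_{-1}^{1} of each monomial x^k gives [2/(k+1) if k even, 0 if k odd]. Integrating term-by-term (or equivalently evaluating the antiderivative F(x) = -x^6/3 + x^5 - x^4/2 + 4*x^3/3 - x^2 at the endpoints):
  F(1) − F(−1) = 1/2 − (-25/6) = 14/3.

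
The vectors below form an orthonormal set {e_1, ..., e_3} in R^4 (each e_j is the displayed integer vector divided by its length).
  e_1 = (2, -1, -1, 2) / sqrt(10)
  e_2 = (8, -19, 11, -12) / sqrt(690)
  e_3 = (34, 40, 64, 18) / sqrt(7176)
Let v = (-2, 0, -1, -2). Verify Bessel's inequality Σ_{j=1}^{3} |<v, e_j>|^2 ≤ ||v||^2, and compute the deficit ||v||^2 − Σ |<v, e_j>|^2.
Σ |<v, e_j>|^2 = 115/13; ||v||^2 = 9; deficit = 2/13

Write each e_j = u_j / sqrt(<u_j, u_j>) where u_j is the displayed integer vector. Then <v, e_j> = <v, u_j> / sqrt(<u_j, u_j>), so |<v, e_j>|^2 = <v, u_j>^2 / <u_j, u_j>.
Coefficients: <v, e_1> = -7/sqrt(10), <v, e_2> = -3/sqrt(690), <v, e_3> = -168/sqrt(7176).
Square and sum: Σ |<v, e_j>|^2 = 115/13.
Compute ||v||^2 = v·v = 9.
Deficit = 9 − 115/13 = 2/13 ≥ 0, confirming Bessel's inequality. (The deficit equals ||v − Σ <v,e_j> e_j||^2, the squared distance from v to span{e_j}.)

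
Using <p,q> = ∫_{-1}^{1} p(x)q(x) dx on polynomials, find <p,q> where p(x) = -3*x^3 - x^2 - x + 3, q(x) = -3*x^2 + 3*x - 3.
<p,q> = -132/5

Expand the product: p(x)·q(x) = 9*x^5 - 6*x^4 + 9*x^3 - 9*x^2 + 12*x - 9.
∫_{-1}^{1} of each monomial x^k gives [2/(k+1) if k even, 0 if k odd]. Integrating term-by-term (or equivalently evaluating the antiderivative F(x) = 3*x^6/2 - 6*x^5/5 + 9*x^4/4 - 3*x^3 + 6*x^2 - 9*x at the endpoints):
  F(1) − F(−1) = -69/20 − (459/20) = -132/5.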